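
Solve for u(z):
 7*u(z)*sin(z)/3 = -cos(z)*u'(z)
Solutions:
 u(z) = C1*cos(z)^(7/3)


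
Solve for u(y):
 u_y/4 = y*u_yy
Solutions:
 u(y) = C1 + C2*y^(5/4)


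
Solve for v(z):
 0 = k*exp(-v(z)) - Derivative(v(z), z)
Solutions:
 v(z) = log(C1 + k*z)


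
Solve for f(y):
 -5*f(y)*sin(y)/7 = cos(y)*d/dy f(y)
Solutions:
 f(y) = C1*cos(y)^(5/7)


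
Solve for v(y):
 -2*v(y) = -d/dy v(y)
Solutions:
 v(y) = C1*exp(2*y)


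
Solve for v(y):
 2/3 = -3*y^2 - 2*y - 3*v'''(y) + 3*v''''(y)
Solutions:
 v(y) = C1 + C2*y + C3*y^2 + C4*exp(y) - y^5/60 - y^4/9 - 13*y^3/27


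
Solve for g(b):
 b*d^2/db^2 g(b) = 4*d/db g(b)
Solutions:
 g(b) = C1 + C2*b^5


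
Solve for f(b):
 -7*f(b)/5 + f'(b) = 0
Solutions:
 f(b) = C1*exp(7*b/5)


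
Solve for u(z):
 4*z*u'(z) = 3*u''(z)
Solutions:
 u(z) = C1 + C2*erfi(sqrt(6)*z/3)


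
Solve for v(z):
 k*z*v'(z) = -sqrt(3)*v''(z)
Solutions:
 v(z) = Piecewise((-sqrt(2)*3^(1/4)*sqrt(pi)*C1*erf(sqrt(2)*3^(3/4)*sqrt(k)*z/6)/(2*sqrt(k)) - C2, (k > 0) | (k < 0)), (-C1*z - C2, True))


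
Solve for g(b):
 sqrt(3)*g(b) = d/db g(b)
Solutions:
 g(b) = C1*exp(sqrt(3)*b)


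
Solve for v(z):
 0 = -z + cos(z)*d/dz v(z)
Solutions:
 v(z) = C1 + Integral(z/cos(z), z)


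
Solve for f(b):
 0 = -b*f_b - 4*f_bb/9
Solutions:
 f(b) = C1 + C2*erf(3*sqrt(2)*b/4)


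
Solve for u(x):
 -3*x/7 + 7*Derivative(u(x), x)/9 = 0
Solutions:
 u(x) = C1 + 27*x^2/98


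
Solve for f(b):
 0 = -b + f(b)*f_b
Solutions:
 f(b) = -sqrt(C1 + b^2)
 f(b) = sqrt(C1 + b^2)


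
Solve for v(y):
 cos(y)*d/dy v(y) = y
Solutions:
 v(y) = C1 + Integral(y/cos(y), y)


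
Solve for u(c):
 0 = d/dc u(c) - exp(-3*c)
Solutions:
 u(c) = C1 - exp(-3*c)/3


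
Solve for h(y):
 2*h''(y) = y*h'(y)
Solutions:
 h(y) = C1 + C2*erfi(y/2)


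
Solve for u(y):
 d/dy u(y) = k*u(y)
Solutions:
 u(y) = C1*exp(k*y)


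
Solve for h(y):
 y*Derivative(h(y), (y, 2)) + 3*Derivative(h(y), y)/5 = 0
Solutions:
 h(y) = C1 + C2*y^(2/5)


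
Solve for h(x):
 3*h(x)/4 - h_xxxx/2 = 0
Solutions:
 h(x) = C1*exp(-2^(3/4)*3^(1/4)*x/2) + C2*exp(2^(3/4)*3^(1/4)*x/2) + C3*sin(2^(3/4)*3^(1/4)*x/2) + C4*cos(2^(3/4)*3^(1/4)*x/2)


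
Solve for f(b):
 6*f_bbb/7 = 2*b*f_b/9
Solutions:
 f(b) = C1 + Integral(C2*airyai(7^(1/3)*b/3) + C3*airybi(7^(1/3)*b/3), b)


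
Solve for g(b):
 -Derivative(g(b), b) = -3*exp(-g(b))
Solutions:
 g(b) = log(C1 + 3*b)


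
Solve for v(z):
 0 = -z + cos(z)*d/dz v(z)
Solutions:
 v(z) = C1 + Integral(z/cos(z), z)


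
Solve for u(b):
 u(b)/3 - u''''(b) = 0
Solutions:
 u(b) = C1*exp(-3^(3/4)*b/3) + C2*exp(3^(3/4)*b/3) + C3*sin(3^(3/4)*b/3) + C4*cos(3^(3/4)*b/3)


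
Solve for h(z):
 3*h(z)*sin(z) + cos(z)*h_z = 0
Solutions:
 h(z) = C1*cos(z)^3


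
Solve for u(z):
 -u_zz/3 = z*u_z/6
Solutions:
 u(z) = C1 + C2*erf(z/2)


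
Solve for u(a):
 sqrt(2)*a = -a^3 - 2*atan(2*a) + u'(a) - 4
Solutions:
 u(a) = C1 + a^4/4 + sqrt(2)*a^2/2 + 2*a*atan(2*a) + 4*a - log(4*a^2 + 1)/2


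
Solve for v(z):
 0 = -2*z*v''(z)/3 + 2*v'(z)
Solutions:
 v(z) = C1 + C2*z^4


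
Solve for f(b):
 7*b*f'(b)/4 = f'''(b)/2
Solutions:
 f(b) = C1 + Integral(C2*airyai(2^(2/3)*7^(1/3)*b/2) + C3*airybi(2^(2/3)*7^(1/3)*b/2), b)


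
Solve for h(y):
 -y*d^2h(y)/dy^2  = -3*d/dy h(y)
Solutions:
 h(y) = C1 + C2*y^4


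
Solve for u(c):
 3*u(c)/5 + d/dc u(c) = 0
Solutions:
 u(c) = C1*exp(-3*c/5)


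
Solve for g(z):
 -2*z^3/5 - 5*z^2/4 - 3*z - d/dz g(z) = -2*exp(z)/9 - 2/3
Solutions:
 g(z) = C1 - z^4/10 - 5*z^3/12 - 3*z^2/2 + 2*z/3 + 2*exp(z)/9


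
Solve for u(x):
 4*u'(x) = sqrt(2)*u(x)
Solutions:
 u(x) = C1*exp(sqrt(2)*x/4)


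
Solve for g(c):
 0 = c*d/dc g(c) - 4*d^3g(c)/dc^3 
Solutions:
 g(c) = C1 + Integral(C2*airyai(2^(1/3)*c/2) + C3*airybi(2^(1/3)*c/2), c)


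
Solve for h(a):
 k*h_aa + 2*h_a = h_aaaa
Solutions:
 h(a) = C1 + C2*exp(a*(k/(3*(sqrt(1 - k^3/27) + 1)^(1/3)) + (sqrt(1 - k^3/27) + 1)^(1/3))) + C3*exp(a*(4*k/((-1 + sqrt(3)*I)*(sqrt(1 - k^3/27) + 1)^(1/3)) - 3*(sqrt(1 - k^3/27) + 1)^(1/3) + 3*sqrt(3)*I*(sqrt(1 - k^3/27) + 1)^(1/3))/6) + C4*exp(-a*(4*k/((1 + sqrt(3)*I)*(sqrt(1 - k^3/27) + 1)^(1/3)) + 3*(sqrt(1 - k^3/27) + 1)^(1/3) + 3*sqrt(3)*I*(sqrt(1 - k^3/27) + 1)^(1/3))/6)


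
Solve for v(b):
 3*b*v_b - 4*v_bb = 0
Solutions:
 v(b) = C1 + C2*erfi(sqrt(6)*b/4)


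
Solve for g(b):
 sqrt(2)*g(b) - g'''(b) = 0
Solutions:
 g(b) = C3*exp(2^(1/6)*b) + (C1*sin(2^(1/6)*sqrt(3)*b/2) + C2*cos(2^(1/6)*sqrt(3)*b/2))*exp(-2^(1/6)*b/2)


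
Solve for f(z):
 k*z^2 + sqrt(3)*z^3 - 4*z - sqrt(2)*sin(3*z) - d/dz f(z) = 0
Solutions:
 f(z) = C1 + k*z^3/3 + sqrt(3)*z^4/4 - 2*z^2 + sqrt(2)*cos(3*z)/3


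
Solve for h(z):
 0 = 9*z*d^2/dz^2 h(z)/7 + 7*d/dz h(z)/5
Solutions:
 h(z) = C1 + C2/z^(4/45)


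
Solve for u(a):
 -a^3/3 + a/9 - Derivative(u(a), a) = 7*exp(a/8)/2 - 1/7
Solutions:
 u(a) = C1 - a^4/12 + a^2/18 + a/7 - 28*exp(a/8)


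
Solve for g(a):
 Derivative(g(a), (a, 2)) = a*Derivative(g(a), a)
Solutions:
 g(a) = C1 + C2*erfi(sqrt(2)*a/2)


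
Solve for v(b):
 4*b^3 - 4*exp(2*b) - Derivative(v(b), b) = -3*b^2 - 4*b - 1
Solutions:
 v(b) = C1 + b^4 + b^3 + 2*b^2 + b - 2*exp(2*b)


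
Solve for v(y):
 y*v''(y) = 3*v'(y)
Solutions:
 v(y) = C1 + C2*y^4


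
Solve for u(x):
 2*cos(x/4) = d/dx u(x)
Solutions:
 u(x) = C1 + 8*sin(x/4)


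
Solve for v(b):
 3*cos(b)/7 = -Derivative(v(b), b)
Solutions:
 v(b) = C1 - 3*sin(b)/7


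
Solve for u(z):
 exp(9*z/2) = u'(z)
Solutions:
 u(z) = C1 + 2*exp(9*z/2)/9


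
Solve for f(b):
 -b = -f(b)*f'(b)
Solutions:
 f(b) = -sqrt(C1 + b^2)
 f(b) = sqrt(C1 + b^2)


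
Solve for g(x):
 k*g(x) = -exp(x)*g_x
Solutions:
 g(x) = C1*exp(k*exp(-x))


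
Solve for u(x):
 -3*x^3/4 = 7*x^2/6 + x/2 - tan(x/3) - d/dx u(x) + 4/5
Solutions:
 u(x) = C1 + 3*x^4/16 + 7*x^3/18 + x^2/4 + 4*x/5 + 3*log(cos(x/3))


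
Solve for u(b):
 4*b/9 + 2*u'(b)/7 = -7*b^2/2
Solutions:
 u(b) = C1 - 49*b^3/12 - 7*b^2/9


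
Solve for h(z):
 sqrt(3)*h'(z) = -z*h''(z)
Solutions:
 h(z) = C1 + C2*z^(1 - sqrt(3))


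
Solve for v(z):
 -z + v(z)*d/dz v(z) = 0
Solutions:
 v(z) = -sqrt(C1 + z^2)
 v(z) = sqrt(C1 + z^2)


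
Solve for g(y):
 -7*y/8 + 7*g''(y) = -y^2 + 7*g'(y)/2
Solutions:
 g(y) = C1 + C2*exp(y/2) + 2*y^3/21 + 25*y^2/56 + 25*y/14


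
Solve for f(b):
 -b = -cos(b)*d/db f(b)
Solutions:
 f(b) = C1 + Integral(b/cos(b), b)


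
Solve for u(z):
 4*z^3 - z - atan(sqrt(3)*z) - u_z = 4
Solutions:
 u(z) = C1 + z^4 - z^2/2 - z*atan(sqrt(3)*z) - 4*z + sqrt(3)*log(3*z^2 + 1)/6


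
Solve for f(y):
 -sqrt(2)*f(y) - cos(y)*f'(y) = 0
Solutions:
 f(y) = C1*(sin(y) - 1)^(sqrt(2)/2)/(sin(y) + 1)^(sqrt(2)/2)


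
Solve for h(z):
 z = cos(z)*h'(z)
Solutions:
 h(z) = C1 + Integral(z/cos(z), z)


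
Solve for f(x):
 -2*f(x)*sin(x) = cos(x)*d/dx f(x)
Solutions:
 f(x) = C1*cos(x)^2


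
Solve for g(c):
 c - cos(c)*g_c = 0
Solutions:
 g(c) = C1 + Integral(c/cos(c), c)


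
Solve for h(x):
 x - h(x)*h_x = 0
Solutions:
 h(x) = -sqrt(C1 + x^2)
 h(x) = sqrt(C1 + x^2)


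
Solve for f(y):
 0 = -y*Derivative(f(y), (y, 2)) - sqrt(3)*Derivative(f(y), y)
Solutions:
 f(y) = C1 + C2*y^(1 - sqrt(3))


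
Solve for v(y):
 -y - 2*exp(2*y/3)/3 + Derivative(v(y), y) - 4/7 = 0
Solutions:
 v(y) = C1 + y^2/2 + 4*y/7 + exp(2*y/3)


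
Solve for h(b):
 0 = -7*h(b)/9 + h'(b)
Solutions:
 h(b) = C1*exp(7*b/9)


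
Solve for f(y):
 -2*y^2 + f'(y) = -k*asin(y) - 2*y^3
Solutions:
 f(y) = C1 - k*(y*asin(y) + sqrt(1 - y^2)) - y^4/2 + 2*y^3/3


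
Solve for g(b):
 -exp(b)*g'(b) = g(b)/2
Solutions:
 g(b) = C1*exp(exp(-b)/2)


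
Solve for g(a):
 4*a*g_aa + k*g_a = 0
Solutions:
 g(a) = C1 + a^(1 - re(k)/4)*(C2*sin(log(a)*Abs(im(k))/4) + C3*cos(log(a)*im(k)/4))


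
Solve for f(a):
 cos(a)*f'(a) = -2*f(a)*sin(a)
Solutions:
 f(a) = C1*cos(a)^2


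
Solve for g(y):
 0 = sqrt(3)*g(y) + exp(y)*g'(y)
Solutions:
 g(y) = C1*exp(sqrt(3)*exp(-y))


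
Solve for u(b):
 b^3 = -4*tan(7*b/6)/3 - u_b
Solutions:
 u(b) = C1 - b^4/4 + 8*log(cos(7*b/6))/7


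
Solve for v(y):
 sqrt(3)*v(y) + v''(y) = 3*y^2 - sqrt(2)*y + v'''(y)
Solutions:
 v(y) = C1*exp(y*(-2^(2/3)*(2 + 27*sqrt(3) + sqrt(-4 + (2 + 27*sqrt(3))^2))^(1/3) - 2*2^(1/3)/(2 + 27*sqrt(3) + sqrt(-4 + (2 + 27*sqrt(3))^2))^(1/3) + 4)/12)*sin(2^(1/3)*sqrt(3)*y*(-2^(1/3)*(2 + 27*sqrt(3) + sqrt(-4 + 729*(-sqrt(3) - 2/27)^2))^(1/3) + 2/(2 + 27*sqrt(3) + sqrt(-4 + 729*(-sqrt(3) - 2/27)^2))^(1/3))/12) + C2*exp(y*(-2^(2/3)*(2 + 27*sqrt(3) + sqrt(-4 + (2 + 27*sqrt(3))^2))^(1/3) - 2*2^(1/3)/(2 + 27*sqrt(3) + sqrt(-4 + (2 + 27*sqrt(3))^2))^(1/3) + 4)/12)*cos(2^(1/3)*sqrt(3)*y*(-2^(1/3)*(2 + 27*sqrt(3) + sqrt(-4 + 729*(-sqrt(3) - 2/27)^2))^(1/3) + 2/(2 + 27*sqrt(3) + sqrt(-4 + 729*(-sqrt(3) - 2/27)^2))^(1/3))/12) + C3*exp(y*(2*2^(1/3)/(2 + 27*sqrt(3) + sqrt(-4 + (2 + 27*sqrt(3))^2))^(1/3) + 2 + 2^(2/3)*(2 + 27*sqrt(3) + sqrt(-4 + (2 + 27*sqrt(3))^2))^(1/3))/6) + sqrt(3)*y^2 - sqrt(6)*y/3 - 2


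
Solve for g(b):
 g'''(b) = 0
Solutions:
 g(b) = C1 + C2*b + C3*b^2


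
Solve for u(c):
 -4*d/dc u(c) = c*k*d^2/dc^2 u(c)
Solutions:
 u(c) = C1 + c^(((re(k) - 4)*re(k) + im(k)^2)/(re(k)^2 + im(k)^2))*(C2*sin(4*log(c)*Abs(im(k))/(re(k)^2 + im(k)^2)) + C3*cos(4*log(c)*im(k)/(re(k)^2 + im(k)^2)))


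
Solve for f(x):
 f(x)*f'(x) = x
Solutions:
 f(x) = -sqrt(C1 + x^2)
 f(x) = sqrt(C1 + x^2)


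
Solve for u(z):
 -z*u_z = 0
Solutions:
 u(z) = C1


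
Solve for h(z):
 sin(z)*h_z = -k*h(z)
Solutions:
 h(z) = C1*exp(k*(-log(cos(z) - 1) + log(cos(z) + 1))/2)


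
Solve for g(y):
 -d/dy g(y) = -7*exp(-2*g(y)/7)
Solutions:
 g(y) = 7*log(-sqrt(C1 + 7*y)) - 7*log(7) + 7*log(14)/2
 g(y) = 7*log(C1 + 7*y)/2 - 7*log(7) + 7*log(14)/2


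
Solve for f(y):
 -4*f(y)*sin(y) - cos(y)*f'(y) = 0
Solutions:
 f(y) = C1*cos(y)^4


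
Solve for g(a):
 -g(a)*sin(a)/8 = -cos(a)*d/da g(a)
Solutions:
 g(a) = C1/cos(a)^(1/8)


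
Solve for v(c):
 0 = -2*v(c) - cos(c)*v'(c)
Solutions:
 v(c) = C1*(sin(c) - 1)/(sin(c) + 1)


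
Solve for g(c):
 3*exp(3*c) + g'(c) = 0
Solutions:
 g(c) = C1 - exp(3*c)


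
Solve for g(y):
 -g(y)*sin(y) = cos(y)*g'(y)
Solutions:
 g(y) = C1*cos(y)


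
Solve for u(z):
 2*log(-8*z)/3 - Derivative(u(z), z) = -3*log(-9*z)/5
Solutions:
 u(z) = C1 + 19*z*log(-z)/15 + z*(-19/15 + log(3)/5 + log(12))


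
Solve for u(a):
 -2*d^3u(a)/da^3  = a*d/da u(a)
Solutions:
 u(a) = C1 + Integral(C2*airyai(-2^(2/3)*a/2) + C3*airybi(-2^(2/3)*a/2), a)


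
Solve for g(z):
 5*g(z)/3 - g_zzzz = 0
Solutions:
 g(z) = C1*exp(-3^(3/4)*5^(1/4)*z/3) + C2*exp(3^(3/4)*5^(1/4)*z/3) + C3*sin(3^(3/4)*5^(1/4)*z/3) + C4*cos(3^(3/4)*5^(1/4)*z/3)


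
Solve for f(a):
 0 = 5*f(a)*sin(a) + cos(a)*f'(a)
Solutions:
 f(a) = C1*cos(a)^5


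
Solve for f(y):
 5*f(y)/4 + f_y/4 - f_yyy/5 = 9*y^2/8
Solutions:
 f(y) = C1*exp(-15^(1/3)*y*(15^(1/3)/(sqrt(2010) + 45)^(1/3) + (sqrt(2010) + 45)^(1/3))/12)*sin(3^(1/6)*5^(1/3)*y*(-3^(2/3)*(sqrt(2010) + 45)^(1/3) + 3*5^(1/3)/(sqrt(2010) + 45)^(1/3))/12) + C2*exp(-15^(1/3)*y*(15^(1/3)/(sqrt(2010) + 45)^(1/3) + (sqrt(2010) + 45)^(1/3))/12)*cos(3^(1/6)*5^(1/3)*y*(-3^(2/3)*(sqrt(2010) + 45)^(1/3) + 3*5^(1/3)/(sqrt(2010) + 45)^(1/3))/12) + C3*exp(15^(1/3)*y*(15^(1/3)/(sqrt(2010) + 45)^(1/3) + (sqrt(2010) + 45)^(1/3))/6) + 9*y^2/10 - 9*y/25 + 9/125


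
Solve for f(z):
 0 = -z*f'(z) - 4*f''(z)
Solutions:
 f(z) = C1 + C2*erf(sqrt(2)*z/4)


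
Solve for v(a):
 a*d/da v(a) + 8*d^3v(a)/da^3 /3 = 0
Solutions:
 v(a) = C1 + Integral(C2*airyai(-3^(1/3)*a/2) + C3*airybi(-3^(1/3)*a/2), a)


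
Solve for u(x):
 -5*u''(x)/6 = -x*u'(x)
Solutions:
 u(x) = C1 + C2*erfi(sqrt(15)*x/5)


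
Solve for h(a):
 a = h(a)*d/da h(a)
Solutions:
 h(a) = -sqrt(C1 + a^2)
 h(a) = sqrt(C1 + a^2)


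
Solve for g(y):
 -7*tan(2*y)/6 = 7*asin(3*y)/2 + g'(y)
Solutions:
 g(y) = C1 - 7*y*asin(3*y)/2 - 7*sqrt(1 - 9*y^2)/6 + 7*log(cos(2*y))/12


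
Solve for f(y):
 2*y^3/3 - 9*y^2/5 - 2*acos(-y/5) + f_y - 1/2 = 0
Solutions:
 f(y) = C1 - y^4/6 + 3*y^3/5 + 2*y*acos(-y/5) + y/2 + 2*sqrt(25 - y^2)


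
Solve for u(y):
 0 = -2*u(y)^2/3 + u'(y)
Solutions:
 u(y) = -3/(C1 + 2*y)


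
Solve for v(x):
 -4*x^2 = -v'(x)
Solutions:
 v(x) = C1 + 4*x^3/3


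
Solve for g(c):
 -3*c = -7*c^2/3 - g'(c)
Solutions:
 g(c) = C1 - 7*c^3/9 + 3*c^2/2


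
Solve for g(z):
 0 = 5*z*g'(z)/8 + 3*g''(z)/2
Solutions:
 g(z) = C1 + C2*erf(sqrt(30)*z/12)


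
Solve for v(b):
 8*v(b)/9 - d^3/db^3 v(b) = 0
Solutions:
 v(b) = C3*exp(2*3^(1/3)*b/3) + (C1*sin(3^(5/6)*b/3) + C2*cos(3^(5/6)*b/3))*exp(-3^(1/3)*b/3)


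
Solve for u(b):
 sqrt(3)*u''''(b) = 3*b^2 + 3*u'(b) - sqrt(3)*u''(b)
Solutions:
 u(b) = C1 + C2*exp(-2^(1/3)*sqrt(3)*b*(-2/(9 + sqrt(85))^(1/3) + 2^(1/3)*(9 + sqrt(85))^(1/3))/12)*sin(2^(1/3)*b*(2/(9 + sqrt(85))^(1/3) + 2^(1/3)*(9 + sqrt(85))^(1/3))/4) + C3*exp(-2^(1/3)*sqrt(3)*b*(-2/(9 + sqrt(85))^(1/3) + 2^(1/3)*(9 + sqrt(85))^(1/3))/12)*cos(2^(1/3)*b*(2/(9 + sqrt(85))^(1/3) + 2^(1/3)*(9 + sqrt(85))^(1/3))/4) + C4*exp(2^(1/3)*sqrt(3)*b*(-2/(9 + sqrt(85))^(1/3) + 2^(1/3)*(9 + sqrt(85))^(1/3))/6) - b^3/3 - sqrt(3)*b^2/3 - 2*b/3


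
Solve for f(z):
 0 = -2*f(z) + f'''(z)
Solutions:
 f(z) = C3*exp(2^(1/3)*z) + (C1*sin(2^(1/3)*sqrt(3)*z/2) + C2*cos(2^(1/3)*sqrt(3)*z/2))*exp(-2^(1/3)*z/2)


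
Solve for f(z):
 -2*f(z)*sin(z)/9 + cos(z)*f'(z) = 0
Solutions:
 f(z) = C1/cos(z)^(2/9)


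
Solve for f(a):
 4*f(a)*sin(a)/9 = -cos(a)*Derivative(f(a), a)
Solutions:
 f(a) = C1*cos(a)^(4/9)


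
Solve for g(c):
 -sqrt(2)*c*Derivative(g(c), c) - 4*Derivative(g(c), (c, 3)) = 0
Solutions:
 g(c) = C1 + Integral(C2*airyai(-sqrt(2)*c/2) + C3*airybi(-sqrt(2)*c/2), c)


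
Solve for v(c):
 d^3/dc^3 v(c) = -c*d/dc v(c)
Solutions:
 v(c) = C1 + Integral(C2*airyai(-c) + C3*airybi(-c), c)


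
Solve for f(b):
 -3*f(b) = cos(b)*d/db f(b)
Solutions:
 f(b) = C1*(sin(b) - 1)^(3/2)/(sin(b) + 1)^(3/2)


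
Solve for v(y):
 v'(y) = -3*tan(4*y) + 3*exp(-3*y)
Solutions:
 v(y) = C1 - 3*log(tan(4*y)^2 + 1)/8 - exp(-3*y)


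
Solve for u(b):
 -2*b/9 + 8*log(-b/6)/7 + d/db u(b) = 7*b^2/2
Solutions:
 u(b) = C1 + 7*b^3/6 + b^2/9 - 8*b*log(-b)/7 + 8*b*(1 + log(6))/7


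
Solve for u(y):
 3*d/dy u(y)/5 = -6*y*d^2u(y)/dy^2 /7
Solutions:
 u(y) = C1 + C2*y^(3/10)


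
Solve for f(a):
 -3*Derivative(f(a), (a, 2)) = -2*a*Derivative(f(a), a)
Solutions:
 f(a) = C1 + C2*erfi(sqrt(3)*a/3)


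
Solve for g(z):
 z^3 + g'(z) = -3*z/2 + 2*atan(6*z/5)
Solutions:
 g(z) = C1 - z^4/4 - 3*z^2/4 + 2*z*atan(6*z/5) - 5*log(36*z^2 + 25)/6


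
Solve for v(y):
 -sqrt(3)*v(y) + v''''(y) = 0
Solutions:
 v(y) = C1*exp(-3^(1/8)*y) + C2*exp(3^(1/8)*y) + C3*sin(3^(1/8)*y) + C4*cos(3^(1/8)*y)


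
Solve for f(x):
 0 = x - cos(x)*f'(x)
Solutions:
 f(x) = C1 + Integral(x/cos(x), x)


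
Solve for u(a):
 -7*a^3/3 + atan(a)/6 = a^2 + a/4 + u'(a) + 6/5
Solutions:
 u(a) = C1 - 7*a^4/12 - a^3/3 - a^2/8 + a*atan(a)/6 - 6*a/5 - log(a^2 + 1)/12


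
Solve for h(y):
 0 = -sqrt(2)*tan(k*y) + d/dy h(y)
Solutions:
 h(y) = C1 + sqrt(2)*Piecewise((-log(cos(k*y))/k, Ne(k, 0)), (0, True))


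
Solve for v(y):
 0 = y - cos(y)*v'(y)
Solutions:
 v(y) = C1 + Integral(y/cos(y), y)


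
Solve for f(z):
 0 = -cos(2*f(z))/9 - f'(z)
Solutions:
 z/9 - log(sin(2*f(z)) - 1)/4 + log(sin(2*f(z)) + 1)/4 = C1


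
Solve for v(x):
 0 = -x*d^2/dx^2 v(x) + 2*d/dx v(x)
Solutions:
 v(x) = C1 + C2*x^3


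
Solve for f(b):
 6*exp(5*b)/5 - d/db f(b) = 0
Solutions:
 f(b) = C1 + 6*exp(5*b)/25


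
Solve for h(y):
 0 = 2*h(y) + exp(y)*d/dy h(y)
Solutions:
 h(y) = C1*exp(2*exp(-y))


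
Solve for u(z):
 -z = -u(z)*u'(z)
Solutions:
 u(z) = -sqrt(C1 + z^2)
 u(z) = sqrt(C1 + z^2)


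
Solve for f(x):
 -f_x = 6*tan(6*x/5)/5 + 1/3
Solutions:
 f(x) = C1 - x/3 + log(cos(6*x/5))


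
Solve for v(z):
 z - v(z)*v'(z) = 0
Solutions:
 v(z) = -sqrt(C1 + z^2)
 v(z) = sqrt(C1 + z^2)


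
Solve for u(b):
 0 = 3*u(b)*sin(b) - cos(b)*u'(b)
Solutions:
 u(b) = C1/cos(b)^3


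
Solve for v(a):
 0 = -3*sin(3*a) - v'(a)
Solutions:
 v(a) = C1 + cos(3*a)


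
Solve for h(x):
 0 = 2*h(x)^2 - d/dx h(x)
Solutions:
 h(x) = -1/(C1 + 2*x)


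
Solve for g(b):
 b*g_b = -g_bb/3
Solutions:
 g(b) = C1 + C2*erf(sqrt(6)*b/2)


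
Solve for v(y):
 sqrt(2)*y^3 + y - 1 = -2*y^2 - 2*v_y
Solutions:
 v(y) = C1 - sqrt(2)*y^4/8 - y^3/3 - y^2/4 + y/2


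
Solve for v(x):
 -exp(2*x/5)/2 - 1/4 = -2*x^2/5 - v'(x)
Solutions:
 v(x) = C1 - 2*x^3/15 + x/4 + 5*exp(2*x/5)/4


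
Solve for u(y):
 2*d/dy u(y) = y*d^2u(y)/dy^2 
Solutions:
 u(y) = C1 + C2*y^3


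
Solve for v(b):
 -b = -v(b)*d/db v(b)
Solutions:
 v(b) = -sqrt(C1 + b^2)
 v(b) = sqrt(C1 + b^2)


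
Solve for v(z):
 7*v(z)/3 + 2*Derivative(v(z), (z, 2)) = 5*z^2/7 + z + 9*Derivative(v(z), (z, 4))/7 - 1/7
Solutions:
 v(z) = C1*exp(-sqrt(21)*z/3) + C2*exp(sqrt(21)*z/3) + C3*sin(sqrt(7)*z/3) + C4*cos(sqrt(7)*z/3) + 15*z^2/49 + 3*z/7 - 201/343


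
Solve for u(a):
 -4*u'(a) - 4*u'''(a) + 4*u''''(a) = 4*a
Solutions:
 u(a) = C1 + C2*exp(a*(-2^(2/3)*(3*sqrt(93) + 29)^(1/3) - 2*2^(1/3)/(3*sqrt(93) + 29)^(1/3) + 4)/12)*sin(2^(1/3)*sqrt(3)*a*(-2^(1/3)*(3*sqrt(93) + 29)^(1/3) + 2/(3*sqrt(93) + 29)^(1/3))/12) + C3*exp(a*(-2^(2/3)*(3*sqrt(93) + 29)^(1/3) - 2*2^(1/3)/(3*sqrt(93) + 29)^(1/3) + 4)/12)*cos(2^(1/3)*sqrt(3)*a*(-2^(1/3)*(3*sqrt(93) + 29)^(1/3) + 2/(3*sqrt(93) + 29)^(1/3))/12) + C4*exp(a*(2*2^(1/3)/(3*sqrt(93) + 29)^(1/3) + 2 + 2^(2/3)*(3*sqrt(93) + 29)^(1/3))/6) - a^2/2


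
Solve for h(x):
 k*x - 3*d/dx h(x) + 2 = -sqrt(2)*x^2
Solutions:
 h(x) = C1 + k*x^2/6 + sqrt(2)*x^3/9 + 2*x/3


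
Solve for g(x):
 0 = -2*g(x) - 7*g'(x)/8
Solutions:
 g(x) = C1*exp(-16*x/7)


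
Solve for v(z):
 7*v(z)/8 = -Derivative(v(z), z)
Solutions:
 v(z) = C1*exp(-7*z/8)


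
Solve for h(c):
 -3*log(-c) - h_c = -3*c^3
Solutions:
 h(c) = C1 + 3*c^4/4 - 3*c*log(-c) + 3*c


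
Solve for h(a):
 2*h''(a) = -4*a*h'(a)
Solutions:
 h(a) = C1 + C2*erf(a)


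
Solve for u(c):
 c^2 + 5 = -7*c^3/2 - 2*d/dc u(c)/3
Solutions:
 u(c) = C1 - 21*c^4/16 - c^3/2 - 15*c/2


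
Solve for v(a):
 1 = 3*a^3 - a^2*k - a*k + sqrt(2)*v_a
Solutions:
 v(a) = C1 - 3*sqrt(2)*a^4/8 + sqrt(2)*a^3*k/6 + sqrt(2)*a^2*k/4 + sqrt(2)*a/2


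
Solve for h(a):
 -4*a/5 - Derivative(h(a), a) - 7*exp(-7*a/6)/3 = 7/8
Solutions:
 h(a) = C1 - 2*a^2/5 - 7*a/8 + 2*exp(-7*a/6)


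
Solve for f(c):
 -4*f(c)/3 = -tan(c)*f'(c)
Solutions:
 f(c) = C1*sin(c)^(4/3)


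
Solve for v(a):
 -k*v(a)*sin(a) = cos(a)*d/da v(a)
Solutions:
 v(a) = C1*exp(k*log(cos(a)))


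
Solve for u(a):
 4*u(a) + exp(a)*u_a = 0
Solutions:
 u(a) = C1*exp(4*exp(-a))


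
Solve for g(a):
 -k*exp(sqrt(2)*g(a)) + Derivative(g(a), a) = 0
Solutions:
 g(a) = sqrt(2)*(2*log(-1/(C1 + a*k)) - log(2))/4


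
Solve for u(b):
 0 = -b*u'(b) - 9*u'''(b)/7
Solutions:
 u(b) = C1 + Integral(C2*airyai(-21^(1/3)*b/3) + C3*airybi(-21^(1/3)*b/3), b)


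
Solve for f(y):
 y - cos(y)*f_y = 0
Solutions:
 f(y) = C1 + Integral(y/cos(y), y)


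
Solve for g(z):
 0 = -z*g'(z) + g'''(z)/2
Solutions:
 g(z) = C1 + Integral(C2*airyai(2^(1/3)*z) + C3*airybi(2^(1/3)*z), z)


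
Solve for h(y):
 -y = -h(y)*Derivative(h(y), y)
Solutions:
 h(y) = -sqrt(C1 + y^2)
 h(y) = sqrt(C1 + y^2)


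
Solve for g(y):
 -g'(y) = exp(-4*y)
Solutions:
 g(y) = C1 + exp(-4*y)/4


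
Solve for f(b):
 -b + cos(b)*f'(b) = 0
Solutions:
 f(b) = C1 + Integral(b/cos(b), b)


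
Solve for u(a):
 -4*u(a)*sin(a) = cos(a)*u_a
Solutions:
 u(a) = C1*cos(a)^4


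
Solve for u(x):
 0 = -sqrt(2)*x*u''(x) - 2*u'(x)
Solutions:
 u(x) = C1 + C2*x^(1 - sqrt(2))


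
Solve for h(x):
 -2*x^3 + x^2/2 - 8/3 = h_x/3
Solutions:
 h(x) = C1 - 3*x^4/2 + x^3/2 - 8*x


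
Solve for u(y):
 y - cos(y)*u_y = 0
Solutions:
 u(y) = C1 + Integral(y/cos(y), y)


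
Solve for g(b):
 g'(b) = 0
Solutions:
 g(b) = C1


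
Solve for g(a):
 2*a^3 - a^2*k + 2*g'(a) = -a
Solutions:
 g(a) = C1 - a^4/4 + a^3*k/6 - a^2/4


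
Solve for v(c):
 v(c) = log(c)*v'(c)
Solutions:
 v(c) = C1*exp(li(c))


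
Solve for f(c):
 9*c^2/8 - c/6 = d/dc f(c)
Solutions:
 f(c) = C1 + 3*c^3/8 - c^2/12


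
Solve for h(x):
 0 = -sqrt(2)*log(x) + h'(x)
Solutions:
 h(x) = C1 + sqrt(2)*x*log(x) - sqrt(2)*x


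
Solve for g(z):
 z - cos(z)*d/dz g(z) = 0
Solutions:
 g(z) = C1 + Integral(z/cos(z), z)


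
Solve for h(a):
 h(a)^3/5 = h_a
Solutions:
 h(a) = -sqrt(10)*sqrt(-1/(C1 + a))/2
 h(a) = sqrt(10)*sqrt(-1/(C1 + a))/2


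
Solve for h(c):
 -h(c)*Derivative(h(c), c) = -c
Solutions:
 h(c) = -sqrt(C1 + c^2)
 h(c) = sqrt(C1 + c^2)


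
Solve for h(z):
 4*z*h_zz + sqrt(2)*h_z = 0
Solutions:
 h(z) = C1 + C2*z^(1 - sqrt(2)/4)


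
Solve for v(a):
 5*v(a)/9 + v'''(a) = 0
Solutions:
 v(a) = C3*exp(-15^(1/3)*a/3) + (C1*sin(3^(5/6)*5^(1/3)*a/6) + C2*cos(3^(5/6)*5^(1/3)*a/6))*exp(15^(1/3)*a/6)


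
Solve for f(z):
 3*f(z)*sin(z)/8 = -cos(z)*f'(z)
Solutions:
 f(z) = C1*cos(z)^(3/8)


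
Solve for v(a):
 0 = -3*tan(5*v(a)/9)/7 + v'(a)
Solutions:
 v(a) = -9*asin(C1*exp(5*a/21))/5 + 9*pi/5
 v(a) = 9*asin(C1*exp(5*a/21))/5


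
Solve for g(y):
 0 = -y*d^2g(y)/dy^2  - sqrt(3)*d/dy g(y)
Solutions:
 g(y) = C1 + C2*y^(1 - sqrt(3))


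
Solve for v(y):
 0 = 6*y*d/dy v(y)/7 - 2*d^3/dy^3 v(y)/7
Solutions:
 v(y) = C1 + Integral(C2*airyai(3^(1/3)*y) + C3*airybi(3^(1/3)*y), y)


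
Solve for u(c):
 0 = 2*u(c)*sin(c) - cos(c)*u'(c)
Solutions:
 u(c) = C1/cos(c)^2


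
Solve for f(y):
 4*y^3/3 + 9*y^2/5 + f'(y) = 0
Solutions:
 f(y) = C1 - y^4/3 - 3*y^3/5


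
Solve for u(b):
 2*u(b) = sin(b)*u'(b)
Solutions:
 u(b) = C1*(cos(b) - 1)/(cos(b) + 1)


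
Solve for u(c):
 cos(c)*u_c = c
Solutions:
 u(c) = C1 + Integral(c/cos(c), c)


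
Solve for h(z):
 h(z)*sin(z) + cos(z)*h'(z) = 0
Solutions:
 h(z) = C1*cos(z)


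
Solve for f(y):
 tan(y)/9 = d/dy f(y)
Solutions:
 f(y) = C1 - log(cos(y))/9


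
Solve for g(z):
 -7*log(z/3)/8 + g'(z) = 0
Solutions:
 g(z) = C1 + 7*z*log(z)/8 - 7*z*log(3)/8 - 7*z/8


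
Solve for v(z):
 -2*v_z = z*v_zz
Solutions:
 v(z) = C1 + C2/z


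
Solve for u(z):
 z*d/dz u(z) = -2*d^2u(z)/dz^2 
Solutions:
 u(z) = C1 + C2*erf(z/2)


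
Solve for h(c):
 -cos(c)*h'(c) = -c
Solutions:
 h(c) = C1 + Integral(c/cos(c), c)


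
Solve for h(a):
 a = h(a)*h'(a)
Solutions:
 h(a) = -sqrt(C1 + a^2)
 h(a) = sqrt(C1 + a^2)


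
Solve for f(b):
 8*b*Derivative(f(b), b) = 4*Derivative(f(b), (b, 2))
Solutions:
 f(b) = C1 + C2*erfi(b)


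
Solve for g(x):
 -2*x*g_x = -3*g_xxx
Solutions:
 g(x) = C1 + Integral(C2*airyai(2^(1/3)*3^(2/3)*x/3) + C3*airybi(2^(1/3)*3^(2/3)*x/3), x)


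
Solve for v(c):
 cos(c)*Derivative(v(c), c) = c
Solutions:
 v(c) = C1 + Integral(c/cos(c), c)


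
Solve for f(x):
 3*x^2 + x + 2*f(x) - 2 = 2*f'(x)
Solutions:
 f(x) = C1*exp(x) - 3*x^2/2 - 7*x/2 - 5/2


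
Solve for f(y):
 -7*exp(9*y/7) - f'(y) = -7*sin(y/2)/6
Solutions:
 f(y) = C1 - 49*exp(9*y/7)/9 - 7*cos(y/2)/3


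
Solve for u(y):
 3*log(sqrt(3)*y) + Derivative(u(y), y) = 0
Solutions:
 u(y) = C1 - 3*y*log(y) - 3*y*log(3)/2 + 3*y


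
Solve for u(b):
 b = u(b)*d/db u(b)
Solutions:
 u(b) = -sqrt(C1 + b^2)
 u(b) = sqrt(C1 + b^2)


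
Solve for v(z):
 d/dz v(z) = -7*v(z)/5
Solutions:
 v(z) = C1*exp(-7*z/5)


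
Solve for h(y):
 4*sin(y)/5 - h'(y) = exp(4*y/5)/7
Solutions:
 h(y) = C1 - 5*exp(4*y/5)/28 - 4*cos(y)/5


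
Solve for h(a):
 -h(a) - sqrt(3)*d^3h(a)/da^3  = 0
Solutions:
 h(a) = C3*exp(-3^(5/6)*a/3) + (C1*sin(3^(1/3)*a/2) + C2*cos(3^(1/3)*a/2))*exp(3^(5/6)*a/6)


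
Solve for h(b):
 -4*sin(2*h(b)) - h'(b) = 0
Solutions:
 h(b) = pi - acos((-C1 - exp(16*b))/(C1 - exp(16*b)))/2
 h(b) = acos((-C1 - exp(16*b))/(C1 - exp(16*b)))/2


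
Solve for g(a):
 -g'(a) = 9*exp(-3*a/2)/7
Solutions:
 g(a) = C1 + 6*exp(-3*a/2)/7


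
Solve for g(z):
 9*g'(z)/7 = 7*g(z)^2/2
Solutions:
 g(z) = -18/(C1 + 49*z)


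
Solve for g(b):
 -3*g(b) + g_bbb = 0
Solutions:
 g(b) = C3*exp(3^(1/3)*b) + (C1*sin(3^(5/6)*b/2) + C2*cos(3^(5/6)*b/2))*exp(-3^(1/3)*b/2)


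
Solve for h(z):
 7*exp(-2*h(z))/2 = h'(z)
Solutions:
 h(z) = log(-sqrt(C1 + 7*z))
 h(z) = log(C1 + 7*z)/2


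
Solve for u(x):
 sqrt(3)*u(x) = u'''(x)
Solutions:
 u(x) = C3*exp(3^(1/6)*x) + (C1*sin(3^(2/3)*x/2) + C2*cos(3^(2/3)*x/2))*exp(-3^(1/6)*x/2)


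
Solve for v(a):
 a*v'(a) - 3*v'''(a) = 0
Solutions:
 v(a) = C1 + Integral(C2*airyai(3^(2/3)*a/3) + C3*airybi(3^(2/3)*a/3), a)


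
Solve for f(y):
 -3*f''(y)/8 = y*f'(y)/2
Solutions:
 f(y) = C1 + C2*erf(sqrt(6)*y/3)


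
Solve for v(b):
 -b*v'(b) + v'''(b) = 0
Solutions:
 v(b) = C1 + Integral(C2*airyai(b) + C3*airybi(b), b)


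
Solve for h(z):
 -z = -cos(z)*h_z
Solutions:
 h(z) = C1 + Integral(z/cos(z), z)


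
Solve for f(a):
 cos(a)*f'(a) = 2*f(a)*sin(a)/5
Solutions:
 f(a) = C1/cos(a)^(2/5)


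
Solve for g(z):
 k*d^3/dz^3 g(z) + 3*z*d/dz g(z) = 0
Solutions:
 g(z) = C1 + Integral(C2*airyai(3^(1/3)*z*(-1/k)^(1/3)) + C3*airybi(3^(1/3)*z*(-1/k)^(1/3)), z)


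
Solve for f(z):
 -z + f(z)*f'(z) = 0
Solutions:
 f(z) = -sqrt(C1 + z^2)
 f(z) = sqrt(C1 + z^2)


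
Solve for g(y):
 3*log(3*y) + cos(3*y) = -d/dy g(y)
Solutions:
 g(y) = C1 - 3*y*log(y) - 3*y*log(3) + 3*y - sin(3*y)/3


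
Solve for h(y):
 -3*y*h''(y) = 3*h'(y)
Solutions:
 h(y) = C1 + C2*log(y)


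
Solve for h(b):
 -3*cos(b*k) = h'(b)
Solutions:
 h(b) = C1 - 3*sin(b*k)/k


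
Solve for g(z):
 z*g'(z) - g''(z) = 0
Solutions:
 g(z) = C1 + C2*erfi(sqrt(2)*z/2)


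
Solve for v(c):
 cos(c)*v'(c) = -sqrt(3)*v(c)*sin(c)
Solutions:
 v(c) = C1*cos(c)^(sqrt(3))


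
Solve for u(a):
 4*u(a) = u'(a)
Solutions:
 u(a) = C1*exp(4*a)


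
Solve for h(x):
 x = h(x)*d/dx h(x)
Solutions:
 h(x) = -sqrt(C1 + x^2)
 h(x) = sqrt(C1 + x^2)


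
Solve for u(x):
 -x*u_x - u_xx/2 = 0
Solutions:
 u(x) = C1 + C2*erf(x)


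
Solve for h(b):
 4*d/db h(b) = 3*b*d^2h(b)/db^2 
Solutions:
 h(b) = C1 + C2*b^(7/3)


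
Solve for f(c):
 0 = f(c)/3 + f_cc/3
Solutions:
 f(c) = C1*sin(c) + C2*cos(c)


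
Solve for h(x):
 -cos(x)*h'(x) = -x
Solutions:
 h(x) = C1 + Integral(x/cos(x), x)


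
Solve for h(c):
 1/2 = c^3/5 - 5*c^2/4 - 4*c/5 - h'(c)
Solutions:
 h(c) = C1 + c^4/20 - 5*c^3/12 - 2*c^2/5 - c/2


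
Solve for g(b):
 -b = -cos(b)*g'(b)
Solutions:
 g(b) = C1 + Integral(b/cos(b), b)


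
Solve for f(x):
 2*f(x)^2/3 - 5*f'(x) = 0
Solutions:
 f(x) = -15/(C1 + 2*x)


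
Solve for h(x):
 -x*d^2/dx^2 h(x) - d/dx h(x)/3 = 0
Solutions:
 h(x) = C1 + C2*x^(2/3)


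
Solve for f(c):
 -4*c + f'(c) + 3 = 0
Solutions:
 f(c) = C1 + 2*c^2 - 3*c


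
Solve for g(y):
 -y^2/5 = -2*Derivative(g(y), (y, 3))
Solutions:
 g(y) = C1 + C2*y + C3*y^2 + y^5/600


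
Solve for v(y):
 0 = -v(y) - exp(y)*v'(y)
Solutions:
 v(y) = C1*exp(exp(-y))


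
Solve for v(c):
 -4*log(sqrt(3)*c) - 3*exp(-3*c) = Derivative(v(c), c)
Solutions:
 v(c) = C1 - 4*c*log(c) + 2*c*(2 - log(3)) + exp(-3*c)


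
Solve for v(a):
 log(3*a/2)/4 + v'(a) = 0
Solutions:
 v(a) = C1 - a*log(a)/4 - a*log(3)/4 + a*log(2)/4 + a/4


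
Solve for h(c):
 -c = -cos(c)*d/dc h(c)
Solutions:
 h(c) = C1 + Integral(c/cos(c), c)


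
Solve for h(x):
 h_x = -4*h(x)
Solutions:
 h(x) = C1*exp(-4*x)


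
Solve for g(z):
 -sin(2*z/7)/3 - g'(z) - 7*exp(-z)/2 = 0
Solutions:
 g(z) = C1 + 7*cos(2*z/7)/6 + 7*exp(-z)/2


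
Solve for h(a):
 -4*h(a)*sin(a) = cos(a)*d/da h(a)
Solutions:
 h(a) = C1*cos(a)^4


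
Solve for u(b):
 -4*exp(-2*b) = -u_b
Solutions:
 u(b) = C1 - 2*exp(-2*b)


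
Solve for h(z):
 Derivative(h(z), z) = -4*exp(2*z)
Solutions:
 h(z) = C1 - 2*exp(2*z)


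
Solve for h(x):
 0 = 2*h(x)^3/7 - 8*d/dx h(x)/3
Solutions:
 h(x) = -sqrt(14)*sqrt(-1/(C1 + 3*x))
 h(x) = sqrt(14)*sqrt(-1/(C1 + 3*x))


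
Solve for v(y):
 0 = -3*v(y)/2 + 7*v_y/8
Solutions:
 v(y) = C1*exp(12*y/7)


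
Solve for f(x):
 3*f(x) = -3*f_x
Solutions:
 f(x) = C1*exp(-x)


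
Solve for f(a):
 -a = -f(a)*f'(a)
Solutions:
 f(a) = -sqrt(C1 + a^2)
 f(a) = sqrt(C1 + a^2)


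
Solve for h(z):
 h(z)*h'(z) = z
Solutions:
 h(z) = -sqrt(C1 + z^2)
 h(z) = sqrt(C1 + z^2)


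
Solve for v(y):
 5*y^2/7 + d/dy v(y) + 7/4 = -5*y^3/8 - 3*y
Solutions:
 v(y) = C1 - 5*y^4/32 - 5*y^3/21 - 3*y^2/2 - 7*y/4


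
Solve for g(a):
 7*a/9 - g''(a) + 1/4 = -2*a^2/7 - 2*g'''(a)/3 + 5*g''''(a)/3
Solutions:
 g(a) = C1 + C2*a + a^4/42 + 73*a^3/378 + 53*a^2/1512 + (C3*sin(sqrt(14)*a/5) + C4*cos(sqrt(14)*a/5))*exp(a/5)


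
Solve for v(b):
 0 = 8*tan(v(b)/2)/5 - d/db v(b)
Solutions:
 v(b) = -2*asin(C1*exp(4*b/5)) + 2*pi
 v(b) = 2*asin(C1*exp(4*b/5))


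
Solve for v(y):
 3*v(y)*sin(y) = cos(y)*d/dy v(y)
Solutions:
 v(y) = C1/cos(y)^3


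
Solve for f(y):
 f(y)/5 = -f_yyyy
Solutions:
 f(y) = (C1*sin(sqrt(2)*5^(3/4)*y/10) + C2*cos(sqrt(2)*5^(3/4)*y/10))*exp(-sqrt(2)*5^(3/4)*y/10) + (C3*sin(sqrt(2)*5^(3/4)*y/10) + C4*cos(sqrt(2)*5^(3/4)*y/10))*exp(sqrt(2)*5^(3/4)*y/10)


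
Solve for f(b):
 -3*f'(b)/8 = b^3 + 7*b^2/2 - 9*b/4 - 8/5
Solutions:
 f(b) = C1 - 2*b^4/3 - 28*b^3/9 + 3*b^2 + 64*b/15


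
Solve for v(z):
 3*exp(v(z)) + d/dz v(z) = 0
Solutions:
 v(z) = log(1/(C1 + 3*z))


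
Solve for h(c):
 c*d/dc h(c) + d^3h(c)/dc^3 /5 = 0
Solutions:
 h(c) = C1 + Integral(C2*airyai(-5^(1/3)*c) + C3*airybi(-5^(1/3)*c), c)


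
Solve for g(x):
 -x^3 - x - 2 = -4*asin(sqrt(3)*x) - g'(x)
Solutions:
 g(x) = C1 + x^4/4 + x^2/2 - 4*x*asin(sqrt(3)*x) + 2*x - 4*sqrt(3)*sqrt(1 - 3*x^2)/3


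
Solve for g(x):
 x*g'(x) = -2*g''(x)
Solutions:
 g(x) = C1 + C2*erf(x/2)


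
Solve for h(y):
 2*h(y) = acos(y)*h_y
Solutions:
 h(y) = C1*exp(2*Integral(1/acos(y), y))


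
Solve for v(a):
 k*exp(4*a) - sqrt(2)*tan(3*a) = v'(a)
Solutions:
 v(a) = C1 + k*exp(4*a)/4 + sqrt(2)*log(cos(3*a))/3


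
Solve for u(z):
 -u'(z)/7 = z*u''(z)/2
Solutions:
 u(z) = C1 + C2*z^(5/7)


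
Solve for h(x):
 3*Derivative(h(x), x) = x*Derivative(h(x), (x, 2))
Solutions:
 h(x) = C1 + C2*x^4


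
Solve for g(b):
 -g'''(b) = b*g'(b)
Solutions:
 g(b) = C1 + Integral(C2*airyai(-b) + C3*airybi(-b), b)


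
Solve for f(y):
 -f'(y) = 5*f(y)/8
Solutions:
 f(y) = C1*exp(-5*y/8)


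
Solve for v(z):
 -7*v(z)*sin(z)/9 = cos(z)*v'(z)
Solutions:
 v(z) = C1*cos(z)^(7/9)


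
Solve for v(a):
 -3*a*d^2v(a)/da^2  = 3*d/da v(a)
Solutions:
 v(a) = C1 + C2*log(a)


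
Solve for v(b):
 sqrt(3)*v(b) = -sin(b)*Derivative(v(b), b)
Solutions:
 v(b) = C1*(cos(b) + 1)^(sqrt(3)/2)/(cos(b) - 1)^(sqrt(3)/2)


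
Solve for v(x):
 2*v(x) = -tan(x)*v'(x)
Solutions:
 v(x) = C1/sin(x)^2


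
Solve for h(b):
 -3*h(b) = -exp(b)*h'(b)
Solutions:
 h(b) = C1*exp(-3*exp(-b))


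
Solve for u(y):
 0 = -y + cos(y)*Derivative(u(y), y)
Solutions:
 u(y) = C1 + Integral(y/cos(y), y)


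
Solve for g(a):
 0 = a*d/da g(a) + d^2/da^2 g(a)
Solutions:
 g(a) = C1 + C2*erf(sqrt(2)*a/2)


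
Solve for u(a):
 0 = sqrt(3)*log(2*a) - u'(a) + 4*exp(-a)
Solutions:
 u(a) = C1 + sqrt(3)*a*log(a) + sqrt(3)*a*(-1 + log(2)) - 4*exp(-a)


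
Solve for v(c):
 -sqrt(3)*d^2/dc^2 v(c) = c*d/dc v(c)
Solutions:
 v(c) = C1 + C2*erf(sqrt(2)*3^(3/4)*c/6)


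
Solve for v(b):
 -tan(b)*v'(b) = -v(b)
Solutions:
 v(b) = C1*sin(b)


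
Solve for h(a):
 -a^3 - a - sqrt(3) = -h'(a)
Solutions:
 h(a) = C1 + a^4/4 + a^2/2 + sqrt(3)*a


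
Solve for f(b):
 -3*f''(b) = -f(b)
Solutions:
 f(b) = C1*exp(-sqrt(3)*b/3) + C2*exp(sqrt(3)*b/3)


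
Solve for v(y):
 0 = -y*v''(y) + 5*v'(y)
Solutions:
 v(y) = C1 + C2*y^6


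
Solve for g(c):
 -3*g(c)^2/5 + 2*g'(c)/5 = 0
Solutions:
 g(c) = -2/(C1 + 3*c)


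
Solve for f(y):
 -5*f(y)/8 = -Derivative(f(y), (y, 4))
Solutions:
 f(y) = C1*exp(-10^(1/4)*y/2) + C2*exp(10^(1/4)*y/2) + C3*sin(10^(1/4)*y/2) + C4*cos(10^(1/4)*y/2)


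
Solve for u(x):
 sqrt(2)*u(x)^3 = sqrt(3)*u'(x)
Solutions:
 u(x) = -sqrt(6)*sqrt(-1/(C1 + sqrt(6)*x))/2
 u(x) = sqrt(6)*sqrt(-1/(C1 + sqrt(6)*x))/2


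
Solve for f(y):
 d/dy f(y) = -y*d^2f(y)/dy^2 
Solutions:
 f(y) = C1 + C2*log(y)


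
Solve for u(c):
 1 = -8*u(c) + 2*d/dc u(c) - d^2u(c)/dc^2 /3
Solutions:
 u(c) = (C1*sin(sqrt(15)*c) + C2*cos(sqrt(15)*c))*exp(3*c) - 1/8


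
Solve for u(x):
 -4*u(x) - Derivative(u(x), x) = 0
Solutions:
 u(x) = C1*exp(-4*x)


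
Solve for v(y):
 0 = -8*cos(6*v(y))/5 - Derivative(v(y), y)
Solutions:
 8*y/5 - log(sin(6*v(y)) - 1)/12 + log(sin(6*v(y)) + 1)/12 = C1


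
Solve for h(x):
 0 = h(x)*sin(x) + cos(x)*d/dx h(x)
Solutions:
 h(x) = C1*cos(x)


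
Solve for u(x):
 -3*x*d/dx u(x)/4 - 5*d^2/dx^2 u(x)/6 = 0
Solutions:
 u(x) = C1 + C2*erf(3*sqrt(5)*x/10)


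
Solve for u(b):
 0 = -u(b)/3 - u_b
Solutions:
 u(b) = C1*exp(-b/3)


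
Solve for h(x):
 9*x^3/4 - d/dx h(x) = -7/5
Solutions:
 h(x) = C1 + 9*x^4/16 + 7*x/5


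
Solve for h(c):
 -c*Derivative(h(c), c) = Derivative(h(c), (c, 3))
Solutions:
 h(c) = C1 + Integral(C2*airyai(-c) + C3*airybi(-c), c)


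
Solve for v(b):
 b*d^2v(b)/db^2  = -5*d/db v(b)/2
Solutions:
 v(b) = C1 + C2/b^(3/2)


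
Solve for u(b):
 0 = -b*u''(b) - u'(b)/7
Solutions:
 u(b) = C1 + C2*b^(6/7)


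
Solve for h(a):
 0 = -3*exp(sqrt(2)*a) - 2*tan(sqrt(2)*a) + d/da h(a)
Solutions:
 h(a) = C1 + 3*sqrt(2)*exp(sqrt(2)*a)/2 - sqrt(2)*log(cos(sqrt(2)*a))


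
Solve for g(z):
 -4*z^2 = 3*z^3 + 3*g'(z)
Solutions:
 g(z) = C1 - z^4/4 - 4*z^3/9


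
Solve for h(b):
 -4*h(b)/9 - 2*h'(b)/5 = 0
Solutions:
 h(b) = C1*exp(-10*b/9)


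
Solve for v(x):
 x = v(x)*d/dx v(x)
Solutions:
 v(x) = -sqrt(C1 + x^2)
 v(x) = sqrt(C1 + x^2)


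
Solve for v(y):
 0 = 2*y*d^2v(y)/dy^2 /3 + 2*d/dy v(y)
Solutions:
 v(y) = C1 + C2/y^2


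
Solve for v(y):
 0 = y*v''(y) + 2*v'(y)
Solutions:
 v(y) = C1 + C2/y


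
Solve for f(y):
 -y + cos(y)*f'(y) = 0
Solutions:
 f(y) = C1 + Integral(y/cos(y), y)


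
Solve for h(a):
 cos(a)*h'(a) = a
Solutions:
 h(a) = C1 + Integral(a/cos(a), a)


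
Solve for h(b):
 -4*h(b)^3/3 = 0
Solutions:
 h(b) = 0


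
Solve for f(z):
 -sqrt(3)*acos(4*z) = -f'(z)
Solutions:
 f(z) = C1 + sqrt(3)*(z*acos(4*z) - sqrt(1 - 16*z^2)/4)


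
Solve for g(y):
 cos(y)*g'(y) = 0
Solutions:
 g(y) = C1


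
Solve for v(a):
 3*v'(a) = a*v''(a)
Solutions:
 v(a) = C1 + C2*a^4


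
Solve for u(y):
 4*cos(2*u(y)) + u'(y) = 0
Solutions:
 u(y) = -asin((C1 + exp(16*y))/(C1 - exp(16*y)))/2 + pi/2
 u(y) = asin((C1 + exp(16*y))/(C1 - exp(16*y)))/2


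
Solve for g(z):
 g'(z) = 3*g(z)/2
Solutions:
 g(z) = C1*exp(3*z/2)


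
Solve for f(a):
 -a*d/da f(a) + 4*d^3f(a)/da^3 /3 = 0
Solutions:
 f(a) = C1 + Integral(C2*airyai(6^(1/3)*a/2) + C3*airybi(6^(1/3)*a/2), a)


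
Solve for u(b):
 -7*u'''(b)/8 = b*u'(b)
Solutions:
 u(b) = C1 + Integral(C2*airyai(-2*7^(2/3)*b/7) + C3*airybi(-2*7^(2/3)*b/7), b)


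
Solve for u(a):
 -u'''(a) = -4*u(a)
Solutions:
 u(a) = C3*exp(2^(2/3)*a) + (C1*sin(2^(2/3)*sqrt(3)*a/2) + C2*cos(2^(2/3)*sqrt(3)*a/2))*exp(-2^(2/3)*a/2)


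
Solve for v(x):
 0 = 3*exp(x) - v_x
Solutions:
 v(x) = C1 + 3*exp(x)


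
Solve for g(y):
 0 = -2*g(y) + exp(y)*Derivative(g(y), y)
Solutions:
 g(y) = C1*exp(-2*exp(-y))


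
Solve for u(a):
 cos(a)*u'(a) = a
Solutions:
 u(a) = C1 + Integral(a/cos(a), a)


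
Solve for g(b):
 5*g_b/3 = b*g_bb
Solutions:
 g(b) = C1 + C2*b^(8/3)


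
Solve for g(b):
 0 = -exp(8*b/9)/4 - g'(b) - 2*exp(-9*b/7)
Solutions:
 g(b) = C1 - 9*exp(8*b/9)/32 + 14*exp(-9*b/7)/9


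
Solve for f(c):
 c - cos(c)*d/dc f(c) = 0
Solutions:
 f(c) = C1 + Integral(c/cos(c), c)


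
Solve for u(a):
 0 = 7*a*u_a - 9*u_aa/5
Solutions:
 u(a) = C1 + C2*erfi(sqrt(70)*a/6)


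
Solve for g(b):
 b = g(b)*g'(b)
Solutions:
 g(b) = -sqrt(C1 + b^2)
 g(b) = sqrt(C1 + b^2)


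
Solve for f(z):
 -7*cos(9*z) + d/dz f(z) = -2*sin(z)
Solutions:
 f(z) = C1 + 7*sin(9*z)/9 + 2*cos(z)


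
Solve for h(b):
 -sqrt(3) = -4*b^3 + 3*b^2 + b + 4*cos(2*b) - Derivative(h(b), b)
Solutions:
 h(b) = C1 - b^4 + b^3 + b^2/2 + sqrt(3)*b + 2*sin(2*b)


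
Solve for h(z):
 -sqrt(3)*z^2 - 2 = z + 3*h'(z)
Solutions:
 h(z) = C1 - sqrt(3)*z^3/9 - z^2/6 - 2*z/3


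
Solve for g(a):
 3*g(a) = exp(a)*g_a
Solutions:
 g(a) = C1*exp(-3*exp(-a))


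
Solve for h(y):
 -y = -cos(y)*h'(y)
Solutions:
 h(y) = C1 + Integral(y/cos(y), y)


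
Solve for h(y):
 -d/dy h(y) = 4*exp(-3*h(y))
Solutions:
 h(y) = log(C1 - 12*y)/3
 h(y) = log((-3^(1/3) - 3^(5/6)*I)*(C1 - 4*y)^(1/3)/2)
 h(y) = log((-3^(1/3) + 3^(5/6)*I)*(C1 - 4*y)^(1/3)/2)


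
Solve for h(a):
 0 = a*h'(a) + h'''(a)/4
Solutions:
 h(a) = C1 + Integral(C2*airyai(-2^(2/3)*a) + C3*airybi(-2^(2/3)*a), a)


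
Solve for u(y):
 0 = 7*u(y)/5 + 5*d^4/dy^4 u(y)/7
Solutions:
 u(y) = (C1*sin(sqrt(70)*y/10) + C2*cos(sqrt(70)*y/10))*exp(-sqrt(70)*y/10) + (C3*sin(sqrt(70)*y/10) + C4*cos(sqrt(70)*y/10))*exp(sqrt(70)*y/10)


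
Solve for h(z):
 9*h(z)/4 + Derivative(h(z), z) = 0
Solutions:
 h(z) = C1*exp(-9*z/4)


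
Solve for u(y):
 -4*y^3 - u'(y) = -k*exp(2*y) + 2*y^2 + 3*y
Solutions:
 u(y) = C1 + k*exp(2*y)/2 - y^4 - 2*y^3/3 - 3*y^2/2


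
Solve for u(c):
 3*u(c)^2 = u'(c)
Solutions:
 u(c) = -1/(C1 + 3*c)


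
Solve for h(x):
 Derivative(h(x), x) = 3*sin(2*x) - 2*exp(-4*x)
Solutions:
 h(x) = C1 - 3*cos(2*x)/2 + exp(-4*x)/2


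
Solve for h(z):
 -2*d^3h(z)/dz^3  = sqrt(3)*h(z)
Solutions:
 h(z) = C3*exp(-2^(2/3)*3^(1/6)*z/2) + (C1*sin(6^(2/3)*z/4) + C2*cos(6^(2/3)*z/4))*exp(2^(2/3)*3^(1/6)*z/4)


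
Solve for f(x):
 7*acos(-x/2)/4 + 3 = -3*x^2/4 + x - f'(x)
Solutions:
 f(x) = C1 - x^3/4 + x^2/2 - 7*x*acos(-x/2)/4 - 3*x - 7*sqrt(4 - x^2)/4


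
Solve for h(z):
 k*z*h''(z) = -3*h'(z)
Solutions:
 h(z) = C1 + z^(((re(k) - 3)*re(k) + im(k)^2)/(re(k)^2 + im(k)^2))*(C2*sin(3*log(z)*Abs(im(k))/(re(k)^2 + im(k)^2)) + C3*cos(3*log(z)*im(k)/(re(k)^2 + im(k)^2)))


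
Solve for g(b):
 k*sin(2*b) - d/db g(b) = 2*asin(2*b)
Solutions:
 g(b) = C1 - 2*b*asin(2*b) - k*cos(2*b)/2 - sqrt(1 - 4*b^2)


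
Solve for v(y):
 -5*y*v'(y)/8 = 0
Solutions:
 v(y) = C1


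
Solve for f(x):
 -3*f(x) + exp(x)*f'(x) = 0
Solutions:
 f(x) = C1*exp(-3*exp(-x))


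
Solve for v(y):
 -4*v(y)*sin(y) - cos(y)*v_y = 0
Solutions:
 v(y) = C1*cos(y)^4


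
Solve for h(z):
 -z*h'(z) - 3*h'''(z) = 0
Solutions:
 h(z) = C1 + Integral(C2*airyai(-3^(2/3)*z/3) + C3*airybi(-3^(2/3)*z/3), z)
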